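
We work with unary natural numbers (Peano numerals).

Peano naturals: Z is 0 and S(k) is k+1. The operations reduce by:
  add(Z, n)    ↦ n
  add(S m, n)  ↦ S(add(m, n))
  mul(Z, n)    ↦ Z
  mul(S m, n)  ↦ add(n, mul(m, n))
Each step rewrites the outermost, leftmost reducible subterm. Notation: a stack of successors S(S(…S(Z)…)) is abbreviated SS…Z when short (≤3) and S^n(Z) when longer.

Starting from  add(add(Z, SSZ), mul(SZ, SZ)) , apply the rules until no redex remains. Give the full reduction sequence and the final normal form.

  start: add(add(Z, SSZ), mul(SZ, SZ))
  [1] add(SSZ, mul(SZ, SZ))
  [2] S(add(SZ, mul(SZ, SZ)))
  [3] S(S(add(Z, mul(SZ, SZ))))
  [4] S(S(mul(SZ, SZ)))
  [5] S(S(add(SZ, mul(Z, SZ))))
  [6] S(S(S(add(Z, mul(Z, SZ)))))
  [7] S(S(S(mul(Z, SZ))))
  [8] SSSZ

Answer: normal form = SSSZ  (in 8 steps)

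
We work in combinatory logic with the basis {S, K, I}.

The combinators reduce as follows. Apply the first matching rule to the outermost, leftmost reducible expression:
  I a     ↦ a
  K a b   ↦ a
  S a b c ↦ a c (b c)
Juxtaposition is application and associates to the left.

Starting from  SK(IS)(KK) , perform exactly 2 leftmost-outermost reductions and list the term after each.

  start: SK(IS)(KK)
  step 1: K(KK)(IS(KK))
  step 2: KK

Answer: after 2 steps: KK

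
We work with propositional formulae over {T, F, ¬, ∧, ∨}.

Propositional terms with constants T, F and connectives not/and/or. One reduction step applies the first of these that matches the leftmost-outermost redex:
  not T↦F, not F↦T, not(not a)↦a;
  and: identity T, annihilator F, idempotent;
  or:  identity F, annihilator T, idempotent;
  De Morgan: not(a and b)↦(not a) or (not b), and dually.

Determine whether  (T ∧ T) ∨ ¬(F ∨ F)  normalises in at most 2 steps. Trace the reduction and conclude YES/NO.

  start: (T ∧ T) ∨ ¬(F ∨ F)
  step 1: T ∨ ¬(F ∨ F)
  step 2: T

Answer: YES — reaches normal form T in 2 ≤ 2 steps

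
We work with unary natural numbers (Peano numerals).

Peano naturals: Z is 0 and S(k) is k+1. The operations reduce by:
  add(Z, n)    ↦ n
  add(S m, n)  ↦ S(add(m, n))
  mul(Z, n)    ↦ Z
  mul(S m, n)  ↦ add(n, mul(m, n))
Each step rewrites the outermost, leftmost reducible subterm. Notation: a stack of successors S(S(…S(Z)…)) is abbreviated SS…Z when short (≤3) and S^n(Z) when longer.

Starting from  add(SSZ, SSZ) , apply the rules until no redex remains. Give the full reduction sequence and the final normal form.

  start: add(SSZ, SSZ)
  →1  S(add(SZ, SSZ))
  →2  S(S(add(Z, SSZ)))
  →3  S^4(Z)

Answer: normal form = S^4(Z)  (in 3 steps)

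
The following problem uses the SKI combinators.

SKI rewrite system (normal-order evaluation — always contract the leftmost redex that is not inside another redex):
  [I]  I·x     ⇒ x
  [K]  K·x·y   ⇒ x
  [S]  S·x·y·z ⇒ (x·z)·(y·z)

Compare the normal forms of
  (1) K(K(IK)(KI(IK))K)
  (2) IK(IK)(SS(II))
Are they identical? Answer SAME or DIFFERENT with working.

Answer: DIFFERENT — A ⇓ K(KK), B ⇓ K

Reduction:
Term A:
  start: K(K(IK)(KI(IK))K)
  [1] K(IKK)
  [2] K(KK)

Term B:
  start: IK(IK)(SS(II))
  [1] K(IK)(SS(II))
  [2] IK
  [3] K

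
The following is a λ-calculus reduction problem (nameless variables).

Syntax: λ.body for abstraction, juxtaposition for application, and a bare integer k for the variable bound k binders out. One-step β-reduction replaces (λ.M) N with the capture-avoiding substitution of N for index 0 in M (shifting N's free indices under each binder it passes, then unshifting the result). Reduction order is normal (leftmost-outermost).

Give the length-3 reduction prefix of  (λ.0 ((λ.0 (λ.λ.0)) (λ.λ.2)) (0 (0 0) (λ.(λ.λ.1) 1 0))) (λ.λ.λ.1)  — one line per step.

  start: (λ.0 ((λ.0 (λ.λ.0)) (λ.λ.2)) (0 (0 0) (λ.(λ.λ.1) 1 0))) (λ.λ.λ.1)
  [1] (λ.λ.λ.1) ((λ.0 (λ.λ.0)) (λ.λ.λ.λ.λ.1)) ((λ.λ.λ.1) ((λ.λ.λ.1) (λ.λ.λ.1)) (λ.(λ.λ.1) (λ.λ.λ.1) 0))
  [2] (λ.λ.1) ((λ.λ.λ.1) ((λ.λ.λ.1) (λ.λ.λ.1)) (λ.(λ.λ.1) (λ.λ.λ.1) 0))
  [3] λ.(λ.λ.λ.1) ((λ.λ.λ.1) (λ.λ.λ.1)) (λ.(λ.λ.1) (λ.λ.λ.1) 0)

Answer: after 3 steps: λ.(λ.λ.λ.1) ((λ.λ.λ.1) (λ.λ.λ.1)) (λ.(λ.λ.1) (λ.λ.λ.1) 0)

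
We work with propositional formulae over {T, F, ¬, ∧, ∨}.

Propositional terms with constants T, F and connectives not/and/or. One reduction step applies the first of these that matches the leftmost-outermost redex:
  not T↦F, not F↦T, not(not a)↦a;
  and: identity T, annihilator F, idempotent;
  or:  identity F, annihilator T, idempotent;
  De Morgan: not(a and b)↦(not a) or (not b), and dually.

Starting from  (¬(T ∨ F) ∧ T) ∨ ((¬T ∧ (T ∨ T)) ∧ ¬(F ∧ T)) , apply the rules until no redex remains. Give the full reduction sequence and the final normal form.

  start: (¬(T ∨ F) ∧ T) ∨ ((¬T ∧ (T ∨ T)) ∧ ¬(F ∧ T))
  step 1: ¬(T ∨ F) ∨ ((¬T ∧ (T ∨ T)) ∧ ¬(F ∧ T))
  step 2: (¬T ∧ ¬F) ∨ ((¬T ∧ (T ∨ T)) ∧ ¬(F ∧ T))
  step 3: (F ∧ ¬F) ∨ ((¬T ∧ (T ∨ T)) ∧ ¬(F ∧ T))
  step 4: F ∨ ((¬T ∧ (T ∨ T)) ∧ ¬(F ∧ T))
  step 5: (¬T ∧ (T ∨ T)) ∧ ¬(F ∧ T)
  step 6: (F ∧ (T ∨ T)) ∧ ¬(F ∧ T)
  step 7: F ∧ ¬(F ∧ T)
  step 8: F

Answer: normal form = F  (in 8 steps)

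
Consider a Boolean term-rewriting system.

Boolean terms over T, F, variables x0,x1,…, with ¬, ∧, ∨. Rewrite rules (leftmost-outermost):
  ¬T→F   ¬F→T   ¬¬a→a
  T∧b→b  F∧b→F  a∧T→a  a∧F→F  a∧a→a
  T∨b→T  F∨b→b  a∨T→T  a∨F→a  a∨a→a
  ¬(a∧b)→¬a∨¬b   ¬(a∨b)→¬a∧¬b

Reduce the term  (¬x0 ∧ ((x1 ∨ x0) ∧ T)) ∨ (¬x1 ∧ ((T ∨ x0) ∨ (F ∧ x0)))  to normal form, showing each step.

Answer: normal form = (¬x0 ∧ (x1 ∨ x0)) ∨ ¬x1  (in 4 steps)

Derivation:
  start: (¬x0 ∧ ((x1 ∨ x0) ∧ T)) ∨ (¬x1 ∧ ((T ∨ x0) ∨ (F ∧ x0)))
  [1] (¬x0 ∧ (x1 ∨ x0)) ∨ (¬x1 ∧ ((T ∨ x0) ∨ (F ∧ x0)))
  [2] (¬x0 ∧ (x1 ∨ x0)) ∨ (¬x1 ∧ (T ∨ (F ∧ x0)))
  [3] (¬x0 ∧ (x1 ∨ x0)) ∨ (¬x1 ∧ T)
  [4] (¬x0 ∧ (x1 ∨ x0)) ∨ ¬x1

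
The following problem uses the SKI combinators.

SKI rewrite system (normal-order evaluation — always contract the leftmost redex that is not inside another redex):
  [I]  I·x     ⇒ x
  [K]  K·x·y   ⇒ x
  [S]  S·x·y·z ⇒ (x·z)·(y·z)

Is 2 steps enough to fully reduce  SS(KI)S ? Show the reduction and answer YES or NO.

  start: SS(KI)S
  →1  SS(KIS)
  →2  SSI

Answer: YES — reaches normal form SSI in 2 ≤ 2 steps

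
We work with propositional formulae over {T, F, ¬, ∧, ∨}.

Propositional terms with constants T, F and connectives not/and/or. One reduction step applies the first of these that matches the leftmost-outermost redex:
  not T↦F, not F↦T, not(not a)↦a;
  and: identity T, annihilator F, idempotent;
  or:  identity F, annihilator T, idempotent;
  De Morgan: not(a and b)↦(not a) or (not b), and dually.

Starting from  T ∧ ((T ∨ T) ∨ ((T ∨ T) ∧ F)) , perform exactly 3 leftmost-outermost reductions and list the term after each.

Answer: after 3 steps: T

Derivation:
  start: T ∧ ((T ∨ T) ∨ ((T ∨ T) ∧ F))
  step 1: (T ∨ T) ∨ ((T ∨ T) ∧ F)
  step 2: T ∨ ((T ∨ T) ∧ F)
  step 3: T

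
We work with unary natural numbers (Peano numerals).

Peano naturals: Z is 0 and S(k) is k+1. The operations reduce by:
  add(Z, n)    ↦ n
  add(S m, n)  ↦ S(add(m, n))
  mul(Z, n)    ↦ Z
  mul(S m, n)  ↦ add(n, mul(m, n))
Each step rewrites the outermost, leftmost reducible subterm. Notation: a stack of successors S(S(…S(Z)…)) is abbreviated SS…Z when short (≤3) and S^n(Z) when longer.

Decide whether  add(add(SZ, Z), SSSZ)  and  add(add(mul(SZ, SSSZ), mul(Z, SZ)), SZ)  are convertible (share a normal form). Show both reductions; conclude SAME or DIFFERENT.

Answer: SAME — A ⇓ S^4(Z), B ⇓ S^4(Z)

Reduction:
Term A:
  start: add(add(SZ, Z), SSSZ)
  step 1: add(S(add(Z, Z)), SSSZ)
  step 2: S(add(add(Z, Z), SSSZ))
  step 3: S(add(Z, SSSZ))
  step 4: S^4(Z)

Term B:
  start: add(add(mul(SZ, SSSZ), mul(Z, SZ)), SZ)
  step 1: add(add(add(SSSZ, mul(Z, SSSZ)), mul(Z, SZ)), SZ)
  step 2: add(add(S(add(SSZ, mul(Z, SSSZ))), mul(Z, SZ)), SZ)
  step 3: add(S(add(add(SSZ, mul(Z, SSSZ)), mul(Z, SZ))), SZ)
  step 4: S(add(add(add(SSZ, mul(Z, SSSZ)), mul(Z, SZ)), SZ))
  step 5: S(add(add(S(add(SZ, mul(Z, SSSZ))), mul(Z, SZ)), SZ))
  step 6: S(add(S(add(add(SZ, mul(Z, SSSZ)), mul(Z, SZ))), SZ))
  step 7: S(S(add(add(add(SZ, mul(Z, SSSZ)), mul(Z, SZ)), SZ)))
  step 8: S(S(add(add(S(add(Z, mul(Z, SSSZ))), mul(Z, SZ)), SZ)))
  step 9: S(S(add(S(add(add(Z, mul(Z, SSSZ)), mul(Z, SZ))), SZ)))
  step 10: S(S(S(add(add(add(Z, mul(Z, SSSZ)), mul(Z, SZ)), SZ))))
  step 11: S(S(S(add(add(mul(Z, SSSZ), mul(Z, SZ)), SZ))))
  step 12: S(S(S(add(add(Z, mul(Z, SZ)), SZ))))
  step 13: S(S(S(add(mul(Z, SZ), SZ))))
  step 14: S(S(S(add(Z, SZ))))
  step 15: S^4(Z)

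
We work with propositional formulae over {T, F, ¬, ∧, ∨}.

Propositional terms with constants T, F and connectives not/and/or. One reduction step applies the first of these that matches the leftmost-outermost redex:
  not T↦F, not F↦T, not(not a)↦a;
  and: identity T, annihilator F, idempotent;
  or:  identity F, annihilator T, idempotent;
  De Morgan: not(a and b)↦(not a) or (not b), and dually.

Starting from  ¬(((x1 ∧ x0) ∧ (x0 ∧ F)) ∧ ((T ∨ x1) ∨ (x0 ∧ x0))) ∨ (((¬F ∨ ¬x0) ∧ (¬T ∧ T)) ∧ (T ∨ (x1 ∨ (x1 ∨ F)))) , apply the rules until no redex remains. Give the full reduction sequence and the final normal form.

Answer: normal form = T  (in 9 steps)

Reduction:
  start: ¬(((x1 ∧ x0) ∧ (x0 ∧ F)) ∧ ((T ∨ x1) ∨ (x0 ∧ x0))) ∨ (((¬F ∨ ¬x0) ∧ (¬T ∧ T)) ∧ (T ∨ (x1 ∨ (x1 ∨ F))))
  [1] (¬((x1 ∧ x0) ∧ (x0 ∧ F)) ∨ ¬((T ∨ x1) ∨ (x0 ∧ x0))) ∨ (((¬F ∨ ¬x0) ∧ (¬T ∧ T)) ∧ (T ∨ (x1 ∨ (x1 ∨ F))))
  [2] ((¬(x1 ∧ x0) ∨ ¬(x0 ∧ F)) ∨ ¬((T ∨ x1) ∨ (x0 ∧ x0))) ∨ (((¬F ∨ ¬x0) ∧ (¬T ∧ T)) ∧ (T ∨ (x1 ∨ (x1 ∨ F))))
  [3] (((¬x1 ∨ ¬x0) ∨ ¬(x0 ∧ F)) ∨ ¬((T ∨ x1) ∨ (x0 ∧ x0))) ∨ (((¬F ∨ ¬x0) ∧ (¬T ∧ T)) ∧ (T ∨ (x1 ∨ (x1 ∨ F))))
  [4] (((¬x1 ∨ ¬x0) ∨ (¬x0 ∨ ¬F)) ∨ ¬((T ∨ x1) ∨ (x0 ∧ x0))) ∨ (((¬F ∨ ¬x0) ∧ (¬T ∧ T)) ∧ (T ∨ (x1 ∨ (x1 ∨ F))))
  [5] (((¬x1 ∨ ¬x0) ∨ (¬x0 ∨ T)) ∨ ¬((T ∨ x1) ∨ (x0 ∧ x0))) ∨ (((¬F ∨ ¬x0) ∧ (¬T ∧ T)) ∧ (T ∨ (x1 ∨ (x1 ∨ F))))
  [6] (((¬x1 ∨ ¬x0) ∨ T) ∨ ¬((T ∨ x1) ∨ (x0 ∧ x0))) ∨ (((¬F ∨ ¬x0) ∧ (¬T ∧ T)) ∧ (T ∨ (x1 ∨ (x1 ∨ F))))
  [7] (T ∨ ¬((T ∨ x1) ∨ (x0 ∧ x0))) ∨ (((¬F ∨ ¬x0) ∧ (¬T ∧ T)) ∧ (T ∨ (x1 ∨ (x1 ∨ F))))
  [8] T ∨ (((¬F ∨ ¬x0) ∧ (¬T ∧ T)) ∧ (T ∨ (x1 ∨ (x1 ∨ F))))
  [9] T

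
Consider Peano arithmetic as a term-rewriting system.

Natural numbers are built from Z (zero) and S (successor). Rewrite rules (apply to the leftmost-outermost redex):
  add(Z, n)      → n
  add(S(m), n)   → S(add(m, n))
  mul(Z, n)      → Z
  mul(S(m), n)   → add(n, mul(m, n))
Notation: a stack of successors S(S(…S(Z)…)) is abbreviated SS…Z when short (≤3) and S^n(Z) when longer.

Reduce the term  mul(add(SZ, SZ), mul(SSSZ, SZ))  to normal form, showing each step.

  start: mul(add(SZ, SZ), mul(SSSZ, SZ))
  [1] mul(S(add(Z, SZ)), mul(SSSZ, SZ))
  [2] add(mul(SSSZ, SZ), mul(add(Z, SZ), mul(SSSZ, SZ)))
  [3] add(add(SZ, mul(SSZ, SZ)), mul(add(Z, SZ), mul(SSSZ, SZ)))
  [4] add(S(add(Z, mul(SSZ, SZ))), mul(add(Z, SZ), mul(SSSZ, SZ)))
  [5] S(add(add(Z, mul(SSZ, SZ)), mul(add(Z, SZ), mul(SSSZ, SZ))))
  [6] S(add(mul(SSZ, SZ), mul(add(Z, SZ), mul(SSSZ, SZ))))
  [7] S(add(add(SZ, mul(SZ, SZ)), mul(add(Z, SZ), mul(SSSZ, SZ))))
  [8] S(add(S(add(Z, mul(SZ, SZ))), mul(add(Z, SZ), mul(SSSZ, SZ))))
  [9] S(S(add(add(Z, mul(SZ, SZ)), mul(add(Z, SZ), mul(SSSZ, SZ)))))
  [10] S(S(add(mul(SZ, SZ), mul(add(Z, SZ), mul(SSSZ, SZ)))))
  [11] S(S(add(add(SZ, mul(Z, SZ)), mul(add(Z, SZ), mul(SSSZ, SZ)))))
  [12] S(S(add(S(add(Z, mul(Z, SZ))), mul(add(Z, SZ), mul(SSSZ, SZ)))))
  [13] S(S(S(add(add(Z, mul(Z, SZ)), mul(add(Z, SZ), mul(SSSZ, SZ))))))
  [14] S(S(S(add(mul(Z, SZ), mul(add(Z, SZ), mul(SSSZ, SZ))))))
  [15] S(S(S(add(Z, mul(add(Z, SZ), mul(SSSZ, SZ))))))
  [16] S(S(S(mul(add(Z, SZ), mul(SSSZ, SZ)))))
  [17] S(S(S(mul(SZ, mul(SSSZ, SZ)))))
  [18] S(S(S(add(mul(SSSZ, SZ), mul(Z, mul(SSSZ, SZ))))))
  [19] S(S(S(add(add(SZ, mul(SSZ, SZ)), mul(Z, mul(SSSZ, SZ))))))
  [20] S(S(S(add(S(add(Z, mul(SSZ, SZ))), mul(Z, mul(SSSZ, SZ))))))
  [21] S(S(S(S(add(add(Z, mul(SSZ, SZ)), mul(Z, mul(SSSZ, SZ)))))))
  [22] S(S(S(S(add(mul(SSZ, SZ), mul(Z, mul(SSSZ, SZ)))))))
  [23] S(S(S(S(add(add(SZ, mul(SZ, SZ)), mul(Z, mul(SSSZ, SZ)))))))
  [24] S(S(S(S(add(S(add(Z, mul(SZ, SZ))), mul(Z, mul(SSSZ, SZ)))))))
  [25] S(S(S(S(S(add(add(Z, mul(SZ, SZ)), mul(Z, mul(SSSZ, SZ))))))))
  [26] S(S(S(S(S(add(mul(SZ, SZ), mul(Z, mul(SSSZ, SZ))))))))
  [27] S(S(S(S(S(add(add(SZ, mul(Z, SZ)), mul(Z, mul(SSSZ, SZ))))))))
  [28] S(S(S(S(S(add(S(add(Z, mul(Z, SZ))), mul(Z, mul(SSSZ, SZ))))))))
  [29] S(S(S(S(S(S(add(add(Z, mul(Z, SZ)), mul(Z, mul(SSSZ, SZ)))))))))
  [30] S(S(S(S(S(S(add(mul(Z, SZ), mul(Z, mul(SSSZ, SZ)))))))))
  [31] S(S(S(S(S(S(add(Z, mul(Z, mul(SSSZ, SZ)))))))))
  [32] S(S(S(S(S(S(mul(Z, mul(SSSZ, SZ))))))))
  [33] S^6(Z)

Answer: normal form = S^6(Z)  (in 33 steps)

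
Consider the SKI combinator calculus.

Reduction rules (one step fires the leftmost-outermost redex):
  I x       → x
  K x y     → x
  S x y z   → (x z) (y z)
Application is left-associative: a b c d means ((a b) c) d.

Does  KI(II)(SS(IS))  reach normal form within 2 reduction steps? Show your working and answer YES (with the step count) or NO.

  start: KI(II)(SS(IS))
  →1  I(SS(IS))
  →2  SS(IS)

Answer: NO — after 2 steps the term is SS(IS), not yet normal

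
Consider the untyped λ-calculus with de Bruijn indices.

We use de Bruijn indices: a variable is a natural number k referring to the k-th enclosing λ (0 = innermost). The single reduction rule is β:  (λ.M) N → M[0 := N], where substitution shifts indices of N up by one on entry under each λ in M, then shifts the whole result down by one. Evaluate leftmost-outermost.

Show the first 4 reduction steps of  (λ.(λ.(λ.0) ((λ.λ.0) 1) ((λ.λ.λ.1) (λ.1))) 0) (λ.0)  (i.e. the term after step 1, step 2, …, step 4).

Answer: after 4 steps: (λ.0) ((λ.λ.λ.1) (λ.λ.0))

Derivation:
  start: (λ.(λ.(λ.0) ((λ.λ.0) 1) ((λ.λ.λ.1) (λ.1))) 0) (λ.0)
  [1] (λ.(λ.0) ((λ.λ.0) (λ.0)) ((λ.λ.λ.1) (λ.1))) (λ.0)
  [2] (λ.0) ((λ.λ.0) (λ.0)) ((λ.λ.λ.1) (λ.λ.0))
  [3] (λ.λ.0) (λ.0) ((λ.λ.λ.1) (λ.λ.0))
  [4] (λ.0) ((λ.λ.λ.1) (λ.λ.0))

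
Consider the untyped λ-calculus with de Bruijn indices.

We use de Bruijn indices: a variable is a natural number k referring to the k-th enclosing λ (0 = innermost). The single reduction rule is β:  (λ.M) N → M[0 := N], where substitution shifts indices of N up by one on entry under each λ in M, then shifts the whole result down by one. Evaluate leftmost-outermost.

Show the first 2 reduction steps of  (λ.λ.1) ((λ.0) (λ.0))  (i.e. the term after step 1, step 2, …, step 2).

Answer: after 2 steps: λ.λ.0

Reduction:
  start: (λ.λ.1) ((λ.0) (λ.0))
  step 1: λ.(λ.0) (λ.0)
  step 2: λ.λ.0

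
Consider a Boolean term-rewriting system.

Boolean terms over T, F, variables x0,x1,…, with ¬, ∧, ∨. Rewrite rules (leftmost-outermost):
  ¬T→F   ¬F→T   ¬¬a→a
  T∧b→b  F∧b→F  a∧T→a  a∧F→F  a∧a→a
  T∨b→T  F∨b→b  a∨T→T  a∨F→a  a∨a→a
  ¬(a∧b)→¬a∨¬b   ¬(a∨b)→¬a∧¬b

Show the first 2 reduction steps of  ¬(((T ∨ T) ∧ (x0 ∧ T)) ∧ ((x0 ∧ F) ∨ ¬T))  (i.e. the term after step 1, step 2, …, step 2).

  start: ¬(((T ∨ T) ∧ (x0 ∧ T)) ∧ ((x0 ∧ F) ∨ ¬T))
  [1] ¬((T ∨ T) ∧ (x0 ∧ T)) ∨ ¬((x0 ∧ F) ∨ ¬T)
  [2] (¬(T ∨ T) ∨ ¬(x0 ∧ T)) ∨ ¬((x0 ∧ F) ∨ ¬T)

Answer: after 2 steps: (¬(T ∨ T) ∨ ¬(x0 ∧ T)) ∨ ¬((x0 ∧ F) ∨ ¬T)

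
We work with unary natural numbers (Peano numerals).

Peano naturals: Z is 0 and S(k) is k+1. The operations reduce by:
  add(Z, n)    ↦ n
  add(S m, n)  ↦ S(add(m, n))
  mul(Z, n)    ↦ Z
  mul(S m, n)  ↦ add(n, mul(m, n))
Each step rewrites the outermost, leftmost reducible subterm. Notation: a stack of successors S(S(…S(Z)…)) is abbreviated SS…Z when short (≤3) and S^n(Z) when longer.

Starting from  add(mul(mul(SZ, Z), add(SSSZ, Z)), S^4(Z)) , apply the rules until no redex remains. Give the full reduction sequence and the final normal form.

Answer: normal form = S^4(Z)  (in 5 steps)

Reduction:
  start: add(mul(mul(SZ, Z), add(SSSZ, Z)), S^4(Z))
  →1  add(mul(add(Z, mul(Z, Z)), add(SSSZ, Z)), S^4(Z))
  →2  add(mul(mul(Z, Z), add(SSSZ, Z)), S^4(Z))
  →3  add(mul(Z, add(SSSZ, Z)), S^4(Z))
  →4  add(Z, S^4(Z))
  →5  S^4(Z)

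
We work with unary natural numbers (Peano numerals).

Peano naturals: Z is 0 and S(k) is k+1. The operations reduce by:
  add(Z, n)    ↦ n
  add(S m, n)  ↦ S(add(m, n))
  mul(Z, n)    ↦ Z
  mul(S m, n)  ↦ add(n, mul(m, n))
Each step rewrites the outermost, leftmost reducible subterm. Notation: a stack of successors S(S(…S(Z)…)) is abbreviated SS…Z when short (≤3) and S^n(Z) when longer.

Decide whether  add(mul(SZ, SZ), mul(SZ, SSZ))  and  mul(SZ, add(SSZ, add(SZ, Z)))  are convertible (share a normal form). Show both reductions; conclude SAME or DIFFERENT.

Answer: SAME — A ⇓ SSSZ, B ⇓ SSSZ

Reduction:
Term A:
  start: add(mul(SZ, SZ), mul(SZ, SSZ))
  →1  add(add(SZ, mul(Z, SZ)), mul(SZ, SSZ))
  →2  add(S(add(Z, mul(Z, SZ))), mul(SZ, SSZ))
  →3  S(add(add(Z, mul(Z, SZ)), mul(SZ, SSZ)))
  →4  S(add(mul(Z, SZ), mul(SZ, SSZ)))
  →5  S(add(Z, mul(SZ, SSZ)))
  →6  S(mul(SZ, SSZ))
  →7  S(add(SSZ, mul(Z, SSZ)))
  →8  S(S(add(SZ, mul(Z, SSZ))))
  →9  S(S(S(add(Z, mul(Z, SSZ)))))
  →10  S(S(S(mul(Z, SSZ))))
  →11  SSSZ

Term B:
  start: mul(SZ, add(SSZ, add(SZ, Z)))
  →1  add(add(SSZ, add(SZ, Z)), mul(Z, add(SSZ, add(SZ, Z))))
  →2  add(S(add(SZ, add(SZ, Z))), mul(Z, add(SSZ, add(SZ, Z))))
  →3  S(add(add(SZ, add(SZ, Z)), mul(Z, add(SSZ, add(SZ, Z)))))
  →4  S(add(S(add(Z, add(SZ, Z))), mul(Z, add(SSZ, add(SZ, Z)))))
  →5  S(S(add(add(Z, add(SZ, Z)), mul(Z, add(SSZ, add(SZ, Z))))))
  →6  S(S(add(add(SZ, Z), mul(Z, add(SSZ, add(SZ, Z))))))
  →7  S(S(add(S(add(Z, Z)), mul(Z, add(SSZ, add(SZ, Z))))))
  →8  S(S(S(add(add(Z, Z), mul(Z, add(SSZ, add(SZ, Z)))))))
  →9  S(S(S(add(Z, mul(Z, add(SSZ, add(SZ, Z)))))))
  →10  S(S(S(mul(Z, add(SSZ, add(SZ, Z))))))
  →11  SSSZ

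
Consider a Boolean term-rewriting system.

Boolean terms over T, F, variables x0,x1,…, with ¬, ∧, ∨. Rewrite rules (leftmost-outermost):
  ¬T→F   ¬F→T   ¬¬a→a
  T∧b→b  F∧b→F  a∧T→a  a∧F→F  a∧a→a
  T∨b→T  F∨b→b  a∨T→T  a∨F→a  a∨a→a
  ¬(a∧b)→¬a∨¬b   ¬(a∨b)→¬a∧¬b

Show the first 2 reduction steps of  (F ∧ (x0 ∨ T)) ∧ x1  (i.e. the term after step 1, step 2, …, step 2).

Answer: after 2 steps: F

Derivation:
  start: (F ∧ (x0 ∨ T)) ∧ x1
  [1] F ∧ x1
  [2] F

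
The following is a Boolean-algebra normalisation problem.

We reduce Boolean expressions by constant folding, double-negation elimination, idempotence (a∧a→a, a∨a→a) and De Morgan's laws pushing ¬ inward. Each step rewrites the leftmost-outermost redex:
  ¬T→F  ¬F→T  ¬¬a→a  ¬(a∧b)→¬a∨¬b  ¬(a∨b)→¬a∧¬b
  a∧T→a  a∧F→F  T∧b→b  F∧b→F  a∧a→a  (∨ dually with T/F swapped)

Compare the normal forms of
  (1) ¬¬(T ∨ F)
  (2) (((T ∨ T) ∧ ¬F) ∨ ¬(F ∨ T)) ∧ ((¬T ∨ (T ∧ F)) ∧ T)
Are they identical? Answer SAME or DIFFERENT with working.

Term A:
  start: ¬¬(T ∨ F)
  →1  T ∨ F
  →2  T

Term B:
  start: (((T ∨ T) ∧ ¬F) ∨ ¬(F ∨ T)) ∧ ((¬T ∨ (T ∧ F)) ∧ T)
  →1  ((T ∧ ¬F) ∨ ¬(F ∨ T)) ∧ ((¬T ∨ (T ∧ F)) ∧ T)
  →2  (¬F ∨ ¬(F ∨ T)) ∧ ((¬T ∨ (T ∧ F)) ∧ T)
  →3  (T ∨ ¬(F ∨ T)) ∧ ((¬T ∨ (T ∧ F)) ∧ T)
  →4  T ∧ ((¬T ∨ (T ∧ F)) ∧ T)
  →5  (¬T ∨ (T ∧ F)) ∧ T
  →6  ¬T ∨ (T ∧ F)
  →7  F ∨ (T ∧ F)
  →8  T ∧ F
  →9  F

Answer: DIFFERENT — A ⇓ T, B ⇓ F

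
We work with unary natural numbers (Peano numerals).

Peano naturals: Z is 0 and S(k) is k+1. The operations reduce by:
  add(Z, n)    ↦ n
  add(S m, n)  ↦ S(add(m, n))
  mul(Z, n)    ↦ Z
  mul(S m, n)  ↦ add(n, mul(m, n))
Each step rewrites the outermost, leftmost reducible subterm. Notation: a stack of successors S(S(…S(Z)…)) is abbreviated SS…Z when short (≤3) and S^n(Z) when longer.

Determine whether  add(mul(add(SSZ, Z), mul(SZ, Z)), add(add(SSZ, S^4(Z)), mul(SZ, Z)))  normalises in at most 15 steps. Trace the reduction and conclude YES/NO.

Answer: NO — after 15 steps the term is add(add(SSZ, S^4(Z)), mul(SZ, Z)), not yet normal

Derivation:
  start: add(mul(add(SSZ, Z), mul(SZ, Z)), add(add(SSZ, S^4(Z)), mul(SZ, Z)))
  →1  add(mul(S(add(SZ, Z)), mul(SZ, Z)), add(add(SSZ, S^4(Z)), mul(SZ, Z)))
  →2  add(add(mul(SZ, Z), mul(add(SZ, Z), mul(SZ, Z))), add(add(SSZ, S^4(Z)), mul(SZ, Z)))
  →3  add(add(add(Z, mul(Z, Z)), mul(add(SZ, Z), mul(SZ, Z))), add(add(SSZ, S^4(Z)), mul(SZ, Z)))
  →4  add(add(mul(Z, Z), mul(add(SZ, Z), mul(SZ, Z))), add(add(SSZ, S^4(Z)), mul(SZ, Z)))
  →5  add(add(Z, mul(add(SZ, Z), mul(SZ, Z))), add(add(SSZ, S^4(Z)), mul(SZ, Z)))
  →6  add(mul(add(SZ, Z), mul(SZ, Z)), add(add(SSZ, S^4(Z)), mul(SZ, Z)))
  →7  add(mul(S(add(Z, Z)), mul(SZ, Z)), add(add(SSZ, S^4(Z)), mul(SZ, Z)))
  →8  add(add(mul(SZ, Z), mul(add(Z, Z), mul(SZ, Z))), add(add(SSZ, S^4(Z)), mul(SZ, Z)))
  →9  add(add(add(Z, mul(Z, Z)), mul(add(Z, Z), mul(SZ, Z))), add(add(SSZ, S^4(Z)), mul(SZ, Z)))
  →10  add(add(mul(Z, Z), mul(add(Z, Z), mul(SZ, Z))), add(add(SSZ, S^4(Z)), mul(SZ, Z)))
  →11  add(add(Z, mul(add(Z, Z), mul(SZ, Z))), add(add(SSZ, S^4(Z)), mul(SZ, Z)))
  →12  add(mul(add(Z, Z), mul(SZ, Z)), add(add(SSZ, S^4(Z)), mul(SZ, Z)))
  →13  add(mul(Z, mul(SZ, Z)), add(add(SSZ, S^4(Z)), mul(SZ, Z)))
  →14  add(Z, add(add(SSZ, S^4(Z)), mul(SZ, Z)))
  →15  add(add(SSZ, S^4(Z)), mul(SZ, Z))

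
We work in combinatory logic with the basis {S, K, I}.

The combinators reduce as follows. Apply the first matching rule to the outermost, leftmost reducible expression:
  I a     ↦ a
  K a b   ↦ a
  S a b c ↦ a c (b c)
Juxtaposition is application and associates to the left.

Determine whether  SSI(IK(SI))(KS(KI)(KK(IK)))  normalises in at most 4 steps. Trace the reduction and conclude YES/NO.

  start: SSI(IK(SI))(KS(KI)(KK(IK)))
  →1  S(IK(SI))(I(IK(SI)))(KS(KI)(KK(IK)))
  →2  IK(SI)(KS(KI)(KK(IK)))(I(IK(SI))(KS(KI)(KK(IK))))
  →3  K(SI)(KS(KI)(KK(IK)))(I(IK(SI))(KS(KI)(KK(IK))))
  →4  SI(I(IK(SI))(KS(KI)(KK(IK))))

Answer: NO — after 4 steps the term is SI(I(IK(SI))(KS(KI)(KK(IK)))), not yet normal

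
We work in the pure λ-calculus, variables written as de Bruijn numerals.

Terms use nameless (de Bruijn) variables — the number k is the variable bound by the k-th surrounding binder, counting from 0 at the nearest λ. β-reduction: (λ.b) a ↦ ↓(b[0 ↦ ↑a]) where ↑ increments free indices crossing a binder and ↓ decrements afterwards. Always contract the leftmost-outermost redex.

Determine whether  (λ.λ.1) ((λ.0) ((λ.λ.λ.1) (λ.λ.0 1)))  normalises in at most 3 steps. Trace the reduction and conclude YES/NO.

  start: (λ.λ.1) ((λ.0) ((λ.λ.λ.1) (λ.λ.0 1)))
  [1] λ.(λ.0) ((λ.λ.λ.1) (λ.λ.0 1))
  [2] λ.(λ.λ.λ.1) (λ.λ.0 1)
  [3] λ.λ.λ.1

Answer: YES — reaches normal form λ.λ.λ.1 in 3 ≤ 3 steps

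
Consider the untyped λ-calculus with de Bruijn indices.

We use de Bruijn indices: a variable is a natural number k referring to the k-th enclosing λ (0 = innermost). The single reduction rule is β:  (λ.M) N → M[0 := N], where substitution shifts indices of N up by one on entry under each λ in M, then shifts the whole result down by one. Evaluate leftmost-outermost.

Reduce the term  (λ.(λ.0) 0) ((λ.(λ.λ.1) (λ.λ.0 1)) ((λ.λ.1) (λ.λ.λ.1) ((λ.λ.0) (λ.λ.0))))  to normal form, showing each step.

Answer: normal form = λ.λ.λ.0 1  (in 4 steps)

Working:
  start: (λ.(λ.0) 0) ((λ.(λ.λ.1) (λ.λ.0 1)) ((λ.λ.1) (λ.λ.λ.1) ((λ.λ.0) (λ.λ.0))))
  →1  (λ.0) ((λ.(λ.λ.1) (λ.λ.0 1)) ((λ.λ.1) (λ.λ.λ.1) ((λ.λ.0) (λ.λ.0))))
  →2  (λ.(λ.λ.1) (λ.λ.0 1)) ((λ.λ.1) (λ.λ.λ.1) ((λ.λ.0) (λ.λ.0)))
  →3  (λ.λ.1) (λ.λ.0 1)
  →4  λ.λ.λ.0 1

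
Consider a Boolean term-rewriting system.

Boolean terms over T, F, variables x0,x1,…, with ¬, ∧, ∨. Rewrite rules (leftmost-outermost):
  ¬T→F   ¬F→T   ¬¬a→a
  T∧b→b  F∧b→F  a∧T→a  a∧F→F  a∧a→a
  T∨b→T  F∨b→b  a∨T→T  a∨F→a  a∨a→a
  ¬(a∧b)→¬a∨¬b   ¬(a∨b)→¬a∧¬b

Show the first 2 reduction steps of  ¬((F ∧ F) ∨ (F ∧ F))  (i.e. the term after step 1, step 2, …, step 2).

Answer: after 2 steps: ¬(F ∧ F)

Reduction:
  start: ¬((F ∧ F) ∨ (F ∧ F))
  step 1: ¬(F ∧ F) ∧ ¬(F ∧ F)
  step 2: ¬(F ∧ F)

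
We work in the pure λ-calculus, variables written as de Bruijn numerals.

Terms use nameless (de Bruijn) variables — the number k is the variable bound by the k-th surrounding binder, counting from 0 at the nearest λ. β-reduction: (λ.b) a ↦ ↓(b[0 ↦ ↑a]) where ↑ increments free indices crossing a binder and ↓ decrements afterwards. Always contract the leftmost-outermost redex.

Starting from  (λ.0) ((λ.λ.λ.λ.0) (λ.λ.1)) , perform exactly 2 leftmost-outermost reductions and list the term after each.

  start: (λ.0) ((λ.λ.λ.λ.0) (λ.λ.1))
  step 1: (λ.λ.λ.λ.0) (λ.λ.1)
  step 2: λ.λ.λ.0

Answer: after 2 steps: λ.λ.λ.0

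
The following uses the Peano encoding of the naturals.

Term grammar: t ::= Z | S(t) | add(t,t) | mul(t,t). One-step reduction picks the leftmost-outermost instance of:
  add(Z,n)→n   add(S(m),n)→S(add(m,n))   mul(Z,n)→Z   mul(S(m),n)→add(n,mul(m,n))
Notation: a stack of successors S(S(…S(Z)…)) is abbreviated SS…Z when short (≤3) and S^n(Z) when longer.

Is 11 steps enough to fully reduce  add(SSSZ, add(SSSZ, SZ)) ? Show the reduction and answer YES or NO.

  start: add(SSSZ, add(SSSZ, SZ))
  step 1: S(add(SSZ, add(SSSZ, SZ)))
  step 2: S(S(add(SZ, add(SSSZ, SZ))))
  step 3: S(S(S(add(Z, add(SSSZ, SZ)))))
  step 4: S(S(S(add(SSSZ, SZ))))
  step 5: S(S(S(S(add(SSZ, SZ)))))
  step 6: S(S(S(S(S(add(SZ, SZ))))))
  step 7: S(S(S(S(S(S(add(Z, SZ)))))))
  step 8: S^7(Z)

Answer: YES — reaches normal form S^7(Z) in 8 ≤ 11 steps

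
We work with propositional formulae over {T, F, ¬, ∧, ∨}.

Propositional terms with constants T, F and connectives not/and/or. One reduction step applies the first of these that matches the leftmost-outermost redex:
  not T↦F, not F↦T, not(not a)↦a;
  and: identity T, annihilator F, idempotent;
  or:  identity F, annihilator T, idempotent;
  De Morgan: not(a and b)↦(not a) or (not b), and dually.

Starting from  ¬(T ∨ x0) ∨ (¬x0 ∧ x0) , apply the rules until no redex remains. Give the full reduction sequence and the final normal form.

  start: ¬(T ∨ x0) ∨ (¬x0 ∧ x0)
  [1] (¬T ∧ ¬x0) ∨ (¬x0 ∧ x0)
  [2] (F ∧ ¬x0) ∨ (¬x0 ∧ x0)
  [3] F ∨ (¬x0 ∧ x0)
  [4] ¬x0 ∧ x0

Answer: normal form = ¬x0 ∧ x0  (in 4 steps)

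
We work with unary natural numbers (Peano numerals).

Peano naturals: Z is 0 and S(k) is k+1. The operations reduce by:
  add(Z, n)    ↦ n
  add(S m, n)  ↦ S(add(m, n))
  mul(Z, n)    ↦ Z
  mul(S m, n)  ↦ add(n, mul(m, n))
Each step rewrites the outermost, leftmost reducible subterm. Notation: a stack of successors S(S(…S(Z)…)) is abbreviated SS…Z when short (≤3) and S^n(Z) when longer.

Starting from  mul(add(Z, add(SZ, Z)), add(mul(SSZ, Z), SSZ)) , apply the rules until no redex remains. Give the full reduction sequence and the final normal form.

Answer: normal form = SSZ  (in 14 steps)

Derivation:
  start: mul(add(Z, add(SZ, Z)), add(mul(SSZ, Z), SSZ))
  step 1: mul(add(SZ, Z), add(mul(SSZ, Z), SSZ))
  step 2: mul(S(add(Z, Z)), add(mul(SSZ, Z), SSZ))
  step 3: add(add(mul(SSZ, Z), SSZ), mul(add(Z, Z), add(mul(SSZ, Z), SSZ)))
  step 4: add(add(add(Z, mul(SZ, Z)), SSZ), mul(add(Z, Z), add(mul(SSZ, Z), SSZ)))
  step 5: add(add(mul(SZ, Z), SSZ), mul(add(Z, Z), add(mul(SSZ, Z), SSZ)))
  step 6: add(add(add(Z, mul(Z, Z)), SSZ), mul(add(Z, Z), add(mul(SSZ, Z), SSZ)))
  step 7: add(add(mul(Z, Z), SSZ), mul(add(Z, Z), add(mul(SSZ, Z), SSZ)))
  step 8: add(add(Z, SSZ), mul(add(Z, Z), add(mul(SSZ, Z), SSZ)))
  step 9: add(SSZ, mul(add(Z, Z), add(mul(SSZ, Z), SSZ)))
  step 10: S(add(SZ, mul(add(Z, Z), add(mul(SSZ, Z), SSZ))))
  step 11: S(S(add(Z, mul(add(Z, Z), add(mul(SSZ, Z), SSZ)))))
  step 12: S(S(mul(add(Z, Z), add(mul(SSZ, Z), SSZ))))
  step 13: S(S(mul(Z, add(mul(SSZ, Z), SSZ))))
  step 14: SSZ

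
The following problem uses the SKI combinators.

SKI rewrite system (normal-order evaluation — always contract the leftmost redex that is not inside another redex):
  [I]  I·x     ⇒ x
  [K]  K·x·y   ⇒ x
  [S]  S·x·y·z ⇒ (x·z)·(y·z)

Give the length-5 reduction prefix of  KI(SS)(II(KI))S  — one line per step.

  start: KI(SS)(II(KI))S
  [1] I(II(KI))S
  [2] II(KI)S
  [3] I(KI)S
  [4] KIS
  [5] I

Answer: after 5 steps: I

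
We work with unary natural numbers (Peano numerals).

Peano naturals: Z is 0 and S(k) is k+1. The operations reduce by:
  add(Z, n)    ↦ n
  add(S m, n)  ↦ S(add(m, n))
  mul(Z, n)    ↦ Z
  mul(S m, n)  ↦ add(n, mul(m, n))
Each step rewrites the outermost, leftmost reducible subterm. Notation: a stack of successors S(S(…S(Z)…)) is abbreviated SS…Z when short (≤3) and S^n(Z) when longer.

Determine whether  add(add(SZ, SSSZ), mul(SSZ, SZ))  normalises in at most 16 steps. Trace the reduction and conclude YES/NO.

Answer: YES — reaches normal form S^6(Z) in 14 ≤ 16 steps

Working:
  start: add(add(SZ, SSSZ), mul(SSZ, SZ))
  →1  add(S(add(Z, SSSZ)), mul(SSZ, SZ))
  →2  S(add(add(Z, SSSZ), mul(SSZ, SZ)))
  →3  S(add(SSSZ, mul(SSZ, SZ)))
  →4  S(S(add(SSZ, mul(SSZ, SZ))))
  →5  S(S(S(add(SZ, mul(SSZ, SZ)))))
  →6  S(S(S(S(add(Z, mul(SSZ, SZ))))))
  →7  S(S(S(S(mul(SSZ, SZ)))))
  →8  S(S(S(S(add(SZ, mul(SZ, SZ))))))
  →9  S(S(S(S(S(add(Z, mul(SZ, SZ)))))))
  →10  S(S(S(S(S(mul(SZ, SZ))))))
  →11  S(S(S(S(S(add(SZ, mul(Z, SZ)))))))
  →12  S(S(S(S(S(S(add(Z, mul(Z, SZ))))))))
  →13  S(S(S(S(S(S(mul(Z, SZ)))))))
  →14  S^6(Z)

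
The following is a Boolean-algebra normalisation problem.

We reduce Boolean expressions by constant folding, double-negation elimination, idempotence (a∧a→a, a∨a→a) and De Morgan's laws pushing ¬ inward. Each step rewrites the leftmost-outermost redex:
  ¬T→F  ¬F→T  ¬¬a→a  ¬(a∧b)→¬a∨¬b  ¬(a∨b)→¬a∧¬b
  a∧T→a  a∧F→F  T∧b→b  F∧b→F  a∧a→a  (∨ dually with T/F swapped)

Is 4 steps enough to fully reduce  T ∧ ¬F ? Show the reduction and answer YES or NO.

  start: T ∧ ¬F
  →1  ¬F
  →2  T

Answer: YES — reaches normal form T in 2 ≤ 4 steps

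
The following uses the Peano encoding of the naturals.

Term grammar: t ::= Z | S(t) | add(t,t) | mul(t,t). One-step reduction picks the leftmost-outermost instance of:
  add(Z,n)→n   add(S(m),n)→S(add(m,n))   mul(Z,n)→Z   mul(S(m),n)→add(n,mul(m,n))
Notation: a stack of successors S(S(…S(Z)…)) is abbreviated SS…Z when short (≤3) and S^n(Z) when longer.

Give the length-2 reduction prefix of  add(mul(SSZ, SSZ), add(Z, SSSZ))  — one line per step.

Answer: after 2 steps: add(S(add(SZ, mul(SZ, SSZ))), add(Z, SSSZ))

Working:
  start: add(mul(SSZ, SSZ), add(Z, SSSZ))
  →1  add(add(SSZ, mul(SZ, SSZ)), add(Z, SSSZ))
  →2  add(S(add(SZ, mul(SZ, SSZ))), add(Z, SSSZ))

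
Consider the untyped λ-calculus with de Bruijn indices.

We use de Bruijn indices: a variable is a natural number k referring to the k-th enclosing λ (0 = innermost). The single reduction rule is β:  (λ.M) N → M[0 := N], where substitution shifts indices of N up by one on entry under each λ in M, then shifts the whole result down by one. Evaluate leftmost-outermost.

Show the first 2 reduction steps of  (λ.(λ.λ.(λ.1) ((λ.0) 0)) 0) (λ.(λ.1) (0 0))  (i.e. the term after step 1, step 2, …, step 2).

  start: (λ.(λ.λ.(λ.1) ((λ.0) 0)) 0) (λ.(λ.1) (0 0))
  →1  (λ.λ.(λ.1) ((λ.0) 0)) (λ.(λ.1) (0 0))
  →2  λ.(λ.1) ((λ.0) 0)

Answer: after 2 steps: λ.(λ.1) ((λ.0) 0)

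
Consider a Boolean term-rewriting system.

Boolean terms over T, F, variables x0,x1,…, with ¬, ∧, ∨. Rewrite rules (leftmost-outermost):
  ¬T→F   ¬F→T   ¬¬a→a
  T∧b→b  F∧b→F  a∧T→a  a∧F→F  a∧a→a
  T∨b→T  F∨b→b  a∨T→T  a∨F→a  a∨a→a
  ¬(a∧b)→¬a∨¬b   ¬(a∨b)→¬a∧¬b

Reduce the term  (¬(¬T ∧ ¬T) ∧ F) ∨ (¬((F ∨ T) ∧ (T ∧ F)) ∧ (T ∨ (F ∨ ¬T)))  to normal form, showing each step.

Answer: normal form = T  (in 14 steps)

Derivation:
  start: (¬(¬T ∧ ¬T) ∧ F) ∨ (¬((F ∨ T) ∧ (T ∧ F)) ∧ (T ∨ (F ∨ ¬T)))
  [1] F ∨ (¬((F ∨ T) ∧ (T ∧ F)) ∧ (T ∨ (F ∨ ¬T)))
  [2] ¬((F ∨ T) ∧ (T ∧ F)) ∧ (T ∨ (F ∨ ¬T))
  [3] (¬(F ∨ T) ∨ ¬(T ∧ F)) ∧ (T ∨ (F ∨ ¬T))
  [4] ((¬F ∧ ¬T) ∨ ¬(T ∧ F)) ∧ (T ∨ (F ∨ ¬T))
  [5] ((T ∧ ¬T) ∨ ¬(T ∧ F)) ∧ (T ∨ (F ∨ ¬T))
  [6] (¬T ∨ ¬(T ∧ F)) ∧ (T ∨ (F ∨ ¬T))
  [7] (F ∨ ¬(T ∧ F)) ∧ (T ∨ (F ∨ ¬T))
  [8] ¬(T ∧ F) ∧ (T ∨ (F ∨ ¬T))
  [9] (¬T ∨ ¬F) ∧ (T ∨ (F ∨ ¬T))
  [10] (F ∨ ¬F) ∧ (T ∨ (F ∨ ¬T))
  [11] ¬F ∧ (T ∨ (F ∨ ¬T))
  [12] T ∧ (T ∨ (F ∨ ¬T))
  [13] T ∨ (F ∨ ¬T)
  [14] T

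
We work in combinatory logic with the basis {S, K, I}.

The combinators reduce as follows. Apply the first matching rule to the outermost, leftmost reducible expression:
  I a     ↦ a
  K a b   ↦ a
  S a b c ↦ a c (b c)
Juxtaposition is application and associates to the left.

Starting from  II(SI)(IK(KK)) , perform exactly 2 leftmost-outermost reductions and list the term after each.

  start: II(SI)(IK(KK))
  step 1: I(SI)(IK(KK))
  step 2: SI(IK(KK))

Answer: after 2 steps: SI(IK(KK))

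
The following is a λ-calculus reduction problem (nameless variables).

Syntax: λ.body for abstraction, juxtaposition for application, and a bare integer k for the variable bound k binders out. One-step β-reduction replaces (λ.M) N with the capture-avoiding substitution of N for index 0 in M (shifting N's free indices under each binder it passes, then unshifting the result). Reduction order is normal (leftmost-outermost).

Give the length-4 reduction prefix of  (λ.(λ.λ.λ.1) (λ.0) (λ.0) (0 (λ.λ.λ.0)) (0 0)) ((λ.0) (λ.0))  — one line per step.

Answer: after 4 steps: (λ.0) ((λ.0) (λ.0) ((λ.0) (λ.0)))

Reduction:
  start: (λ.(λ.λ.λ.1) (λ.0) (λ.0) (0 (λ.λ.λ.0)) (0 0)) ((λ.0) (λ.0))
  step 1: (λ.λ.λ.1) (λ.0) (λ.0) ((λ.0) (λ.0) (λ.λ.λ.0)) ((λ.0) (λ.0) ((λ.0) (λ.0)))
  step 2: (λ.λ.1) (λ.0) ((λ.0) (λ.0) (λ.λ.λ.0)) ((λ.0) (λ.0) ((λ.0) (λ.0)))
  step 3: (λ.λ.0) ((λ.0) (λ.0) (λ.λ.λ.0)) ((λ.0) (λ.0) ((λ.0) (λ.0)))
  step 4: (λ.0) ((λ.0) (λ.0) ((λ.0) (λ.0)))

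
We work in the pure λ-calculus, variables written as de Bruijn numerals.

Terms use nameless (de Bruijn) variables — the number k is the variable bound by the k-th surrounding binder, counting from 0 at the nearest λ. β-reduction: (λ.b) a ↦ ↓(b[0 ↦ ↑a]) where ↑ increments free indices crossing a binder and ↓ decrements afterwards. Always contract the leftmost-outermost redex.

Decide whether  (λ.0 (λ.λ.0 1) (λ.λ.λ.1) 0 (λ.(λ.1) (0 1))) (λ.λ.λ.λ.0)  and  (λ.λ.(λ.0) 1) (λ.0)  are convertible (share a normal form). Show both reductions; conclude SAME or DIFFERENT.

Term A:
  start: (λ.0 (λ.λ.0 1) (λ.λ.λ.1) 0 (λ.(λ.1) (0 1))) (λ.λ.λ.λ.0)
  [1] (λ.λ.λ.λ.0) (λ.λ.0 1) (λ.λ.λ.1) (λ.λ.λ.λ.0) (λ.(λ.1) (0 (λ.λ.λ.λ.0)))
  [2] (λ.λ.λ.0) (λ.λ.λ.1) (λ.λ.λ.λ.0) (λ.(λ.1) (0 (λ.λ.λ.λ.0)))
  [3] (λ.λ.0) (λ.λ.λ.λ.0) (λ.(λ.1) (0 (λ.λ.λ.λ.0)))
  [4] (λ.0) (λ.(λ.1) (0 (λ.λ.λ.λ.0)))
  [5] λ.(λ.1) (0 (λ.λ.λ.λ.0))
  [6] λ.0

Term B:
  start: (λ.λ.(λ.0) 1) (λ.0)
  [1] λ.(λ.0) (λ.0)
  [2] λ.λ.0

Answer: DIFFERENT — A ⇓ λ.0, B ⇓ λ.λ.0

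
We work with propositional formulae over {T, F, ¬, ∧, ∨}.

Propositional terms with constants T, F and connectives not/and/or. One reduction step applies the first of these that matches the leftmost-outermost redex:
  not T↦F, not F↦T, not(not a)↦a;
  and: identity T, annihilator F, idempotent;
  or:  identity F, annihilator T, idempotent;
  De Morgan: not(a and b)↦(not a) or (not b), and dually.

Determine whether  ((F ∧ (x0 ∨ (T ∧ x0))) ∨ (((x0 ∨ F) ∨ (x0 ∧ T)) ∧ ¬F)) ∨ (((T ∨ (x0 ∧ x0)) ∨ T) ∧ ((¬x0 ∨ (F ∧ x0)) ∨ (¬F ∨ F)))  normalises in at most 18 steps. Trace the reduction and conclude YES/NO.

  start: ((F ∧ (x0 ∨ (T ∧ x0))) ∨ (((x0 ∨ F) ∨ (x0 ∧ T)) ∧ ¬F)) ∨ (((T ∨ (x0 ∧ x0)) ∨ T) ∧ ((¬x0 ∨ (F ∧ x0)) ∨ (¬F ∨ F)))
  →1  (F ∨ (((x0 ∨ F) ∨ (x0 ∧ T)) ∧ ¬F)) ∨ (((T ∨ (x0 ∧ x0)) ∨ T) ∧ ((¬x0 ∨ (F ∧ x0)) ∨ (¬F ∨ F)))
  →2  (((x0 ∨ F) ∨ (x0 ∧ T)) ∧ ¬F) ∨ (((T ∨ (x0 ∧ x0)) ∨ T) ∧ ((¬x0 ∨ (F ∧ x0)) ∨ (¬F ∨ F)))
  →3  ((x0 ∨ (x0 ∧ T)) ∧ ¬F) ∨ (((T ∨ (x0 ∧ x0)) ∨ T) ∧ ((¬x0 ∨ (F ∧ x0)) ∨ (¬F ∨ F)))
  →4  ((x0 ∨ x0) ∧ ¬F) ∨ (((T ∨ (x0 ∧ x0)) ∨ T) ∧ ((¬x0 ∨ (F ∧ x0)) ∨ (¬F ∨ F)))
  →5  (x0 ∧ ¬F) ∨ (((T ∨ (x0 ∧ x0)) ∨ T) ∧ ((¬x0 ∨ (F ∧ x0)) ∨ (¬F ∨ F)))
  →6  (x0 ∧ T) ∨ (((T ∨ (x0 ∧ x0)) ∨ T) ∧ ((¬x0 ∨ (F ∧ x0)) ∨ (¬F ∨ F)))
  →7  x0 ∨ (((T ∨ (x0 ∧ x0)) ∨ T) ∧ ((¬x0 ∨ (F ∧ x0)) ∨ (¬F ∨ F)))
  →8  x0 ∨ (T ∧ ((¬x0 ∨ (F ∧ x0)) ∨ (¬F ∨ F)))
  →9  x0 ∨ ((¬x0 ∨ (F ∧ x0)) ∨ (¬F ∨ F))
  →10  x0 ∨ ((¬x0 ∨ F) ∨ (¬F ∨ F))
  →11  x0 ∨ (¬x0 ∨ (¬F ∨ F))
  →12  x0 ∨ (¬x0 ∨ ¬F)
  →13  x0 ∨ (¬x0 ∨ T)
  →14  x0 ∨ T
  →15  T

Answer: YES — reaches normal form T in 15 ≤ 18 steps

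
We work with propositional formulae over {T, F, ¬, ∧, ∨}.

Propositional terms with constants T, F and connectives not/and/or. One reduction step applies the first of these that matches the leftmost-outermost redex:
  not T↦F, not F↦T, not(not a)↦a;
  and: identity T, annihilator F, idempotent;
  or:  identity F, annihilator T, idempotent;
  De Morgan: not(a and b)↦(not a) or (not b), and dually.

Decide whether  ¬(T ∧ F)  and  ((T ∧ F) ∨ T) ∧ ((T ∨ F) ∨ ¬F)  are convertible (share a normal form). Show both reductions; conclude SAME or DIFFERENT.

Answer: SAME — A ⇓ T, B ⇓ T

Reduction:
Term A:
  start: ¬(T ∧ F)
  step 1: ¬T ∨ ¬F
  step 2: F ∨ ¬F
  step 3: ¬F
  step 4: T

Term B:
  start: ((T ∧ F) ∨ T) ∧ ((T ∨ F) ∨ ¬F)
  step 1: T ∧ ((T ∨ F) ∨ ¬F)
  step 2: (T ∨ F) ∨ ¬F
  step 3: T ∨ ¬F
  step 4: T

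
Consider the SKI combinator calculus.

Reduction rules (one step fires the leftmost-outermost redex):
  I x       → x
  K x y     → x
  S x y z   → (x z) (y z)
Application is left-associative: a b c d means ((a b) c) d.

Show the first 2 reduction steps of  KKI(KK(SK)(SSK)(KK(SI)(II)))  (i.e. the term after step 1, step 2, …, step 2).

  start: KKI(KK(SK)(SSK)(KK(SI)(II)))
  [1] K(KK(SK)(SSK)(KK(SI)(II)))
  [2] K(K(SSK)(KK(SI)(II)))

Answer: after 2 steps: K(K(SSK)(KK(SI)(II)))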